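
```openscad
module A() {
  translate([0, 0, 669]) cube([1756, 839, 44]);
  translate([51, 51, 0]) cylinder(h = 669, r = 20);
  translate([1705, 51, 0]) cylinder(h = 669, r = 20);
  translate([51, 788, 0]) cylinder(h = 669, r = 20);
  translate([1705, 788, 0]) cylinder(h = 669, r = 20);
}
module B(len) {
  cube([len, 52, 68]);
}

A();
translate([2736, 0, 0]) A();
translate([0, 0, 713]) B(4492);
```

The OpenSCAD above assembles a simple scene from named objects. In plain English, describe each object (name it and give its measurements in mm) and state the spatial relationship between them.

A is a table with a 1756×839 mm rectangular top, 44 mm thick, top surface at z = 713 mm, supported by four round legs of 40 mm diameter, each leg's bounding box inset 31 mm from the nearest pair of top edges, running from the floor.

B is a rectangular beam 4492 mm long (x), 52 mm deep (y), 68 mm thick (z).

The beam spans the tops of two tables placed 980 mm apart, resting at z = 713 mm.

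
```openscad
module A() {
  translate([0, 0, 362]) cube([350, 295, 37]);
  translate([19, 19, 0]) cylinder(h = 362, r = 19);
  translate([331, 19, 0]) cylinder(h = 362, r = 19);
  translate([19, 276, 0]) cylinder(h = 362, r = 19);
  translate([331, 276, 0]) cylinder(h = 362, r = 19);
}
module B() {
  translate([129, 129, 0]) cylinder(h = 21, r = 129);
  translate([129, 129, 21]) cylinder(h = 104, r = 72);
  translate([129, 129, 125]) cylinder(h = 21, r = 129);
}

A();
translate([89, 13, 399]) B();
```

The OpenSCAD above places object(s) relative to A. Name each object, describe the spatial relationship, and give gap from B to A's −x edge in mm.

A is a stool. B is a spool. The spool is on top of the stool. The gap from the spool to the stool's −x edge is 89 mm.

The spool's min-x is at 89; the stool's min-x is 0; gap = 89 mm.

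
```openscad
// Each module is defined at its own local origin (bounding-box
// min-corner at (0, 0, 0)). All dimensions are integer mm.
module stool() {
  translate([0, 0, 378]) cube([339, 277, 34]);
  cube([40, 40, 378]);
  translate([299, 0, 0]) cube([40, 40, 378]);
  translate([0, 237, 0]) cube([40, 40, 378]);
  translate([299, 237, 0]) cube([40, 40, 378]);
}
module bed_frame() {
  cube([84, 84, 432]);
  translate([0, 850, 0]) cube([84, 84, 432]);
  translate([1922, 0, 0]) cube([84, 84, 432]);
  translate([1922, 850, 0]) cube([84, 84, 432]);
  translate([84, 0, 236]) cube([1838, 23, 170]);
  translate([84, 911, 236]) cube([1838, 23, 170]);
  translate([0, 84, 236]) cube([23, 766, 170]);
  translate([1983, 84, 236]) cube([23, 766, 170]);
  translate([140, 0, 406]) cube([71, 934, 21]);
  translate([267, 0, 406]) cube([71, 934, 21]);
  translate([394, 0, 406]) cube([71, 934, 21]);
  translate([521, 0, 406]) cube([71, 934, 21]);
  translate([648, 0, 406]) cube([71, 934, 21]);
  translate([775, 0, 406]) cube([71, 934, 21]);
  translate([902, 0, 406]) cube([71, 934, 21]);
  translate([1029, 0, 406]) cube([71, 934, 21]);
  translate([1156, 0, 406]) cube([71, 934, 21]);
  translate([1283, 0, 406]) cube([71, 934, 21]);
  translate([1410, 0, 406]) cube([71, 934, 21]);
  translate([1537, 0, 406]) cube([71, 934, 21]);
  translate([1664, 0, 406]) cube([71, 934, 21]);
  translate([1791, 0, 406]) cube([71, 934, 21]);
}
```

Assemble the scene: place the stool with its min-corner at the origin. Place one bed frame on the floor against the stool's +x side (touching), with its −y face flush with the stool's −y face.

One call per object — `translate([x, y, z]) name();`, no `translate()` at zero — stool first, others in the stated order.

stool();
translate([339, 0, 0]) bed_frame();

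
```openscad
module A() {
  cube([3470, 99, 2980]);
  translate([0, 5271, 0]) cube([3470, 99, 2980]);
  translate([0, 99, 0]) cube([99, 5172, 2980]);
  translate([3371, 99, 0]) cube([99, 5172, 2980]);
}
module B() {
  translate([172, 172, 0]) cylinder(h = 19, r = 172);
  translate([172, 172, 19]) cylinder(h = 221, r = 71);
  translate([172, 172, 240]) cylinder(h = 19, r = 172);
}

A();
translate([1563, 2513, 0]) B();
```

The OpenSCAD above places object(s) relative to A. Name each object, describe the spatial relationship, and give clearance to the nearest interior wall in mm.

Clearances: x = 1464, y = 2414; minimum 1464 mm.

A is a house frame. B is a spool. The spool sits inside the house frame, centred. The clearance to the nearest interior wall is 1464 mm.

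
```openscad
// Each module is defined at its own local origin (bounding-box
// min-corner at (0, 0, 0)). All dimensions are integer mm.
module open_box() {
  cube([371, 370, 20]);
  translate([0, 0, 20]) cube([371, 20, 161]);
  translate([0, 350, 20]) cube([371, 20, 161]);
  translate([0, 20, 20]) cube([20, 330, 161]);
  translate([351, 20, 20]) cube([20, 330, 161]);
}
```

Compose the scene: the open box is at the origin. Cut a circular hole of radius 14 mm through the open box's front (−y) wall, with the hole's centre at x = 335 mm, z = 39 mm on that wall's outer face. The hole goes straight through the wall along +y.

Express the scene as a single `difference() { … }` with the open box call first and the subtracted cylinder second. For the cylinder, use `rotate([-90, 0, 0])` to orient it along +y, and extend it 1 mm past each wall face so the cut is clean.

difference() {
  open_box();
  translate([335, -1, 39]) rotate([-90, 0, 0]) cylinder(h = 22, r = 14);
}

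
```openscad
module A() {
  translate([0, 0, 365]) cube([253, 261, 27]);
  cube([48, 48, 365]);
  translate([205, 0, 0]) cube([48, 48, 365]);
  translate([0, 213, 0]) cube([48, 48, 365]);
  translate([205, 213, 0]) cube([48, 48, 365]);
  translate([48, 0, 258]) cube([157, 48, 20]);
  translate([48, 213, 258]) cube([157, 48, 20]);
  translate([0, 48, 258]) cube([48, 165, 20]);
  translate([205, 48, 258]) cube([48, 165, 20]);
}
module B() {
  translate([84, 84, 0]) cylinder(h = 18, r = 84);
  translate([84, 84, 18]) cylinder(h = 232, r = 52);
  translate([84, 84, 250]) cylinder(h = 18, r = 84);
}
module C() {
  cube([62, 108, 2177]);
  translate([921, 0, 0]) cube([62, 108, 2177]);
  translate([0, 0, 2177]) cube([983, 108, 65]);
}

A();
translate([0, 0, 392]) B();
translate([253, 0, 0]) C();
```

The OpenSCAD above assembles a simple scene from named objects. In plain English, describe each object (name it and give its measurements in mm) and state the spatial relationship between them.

A is a four-legged stool. The seat is 253×261 mm, 27 mm thick, top at z = 392 mm. It stands on four square legs, each 48×48 mm in cross-section, from z = 0 to the seat underside, each flush with a corner of the seat. Four stretchers, 48 mm wide and 20 mm tall, connect adjacent legs with their undersides at z = 258 mm, each running between the inner faces of the legs it joins and aligned with the legs' outer faces on the other axis.

B is a spool: two coaxial disc flanges of radius 84 mm and thickness 18 mm, joined by a core cylinder of radius 52 mm and height 232 mm. The lower flange rests on z = 0 and the three cylinders share a vertical axis.

C is a door frame. The clear opening is 859 mm wide and 2177 mm high. Two 62 mm wide jambs, 108 mm deep, stand either side of the opening from the floor to the top of the opening. A 65 mm thick head sits across the top of both jambs, spanning the full outside width of the frame.

The spool is on top of the stool. The door frame is against the stool's +x side, with their −y faces flush.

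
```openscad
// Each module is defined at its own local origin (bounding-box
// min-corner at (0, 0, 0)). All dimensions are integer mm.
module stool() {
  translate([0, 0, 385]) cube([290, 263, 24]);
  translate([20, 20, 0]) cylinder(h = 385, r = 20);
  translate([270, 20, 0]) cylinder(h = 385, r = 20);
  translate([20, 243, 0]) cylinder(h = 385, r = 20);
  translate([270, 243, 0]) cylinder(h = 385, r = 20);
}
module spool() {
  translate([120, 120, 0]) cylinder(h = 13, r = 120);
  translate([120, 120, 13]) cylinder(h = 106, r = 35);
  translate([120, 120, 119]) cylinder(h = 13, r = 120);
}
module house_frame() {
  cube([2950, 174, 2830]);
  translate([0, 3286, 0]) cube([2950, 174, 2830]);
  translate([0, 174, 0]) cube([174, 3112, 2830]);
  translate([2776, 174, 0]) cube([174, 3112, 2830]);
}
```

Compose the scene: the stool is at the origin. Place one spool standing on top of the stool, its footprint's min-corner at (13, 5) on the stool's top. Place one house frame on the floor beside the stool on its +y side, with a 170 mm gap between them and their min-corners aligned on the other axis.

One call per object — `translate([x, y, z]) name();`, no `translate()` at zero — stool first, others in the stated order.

stool();
translate([13, 5, 409]) spool();
translate([0, 433, 0]) house_frame();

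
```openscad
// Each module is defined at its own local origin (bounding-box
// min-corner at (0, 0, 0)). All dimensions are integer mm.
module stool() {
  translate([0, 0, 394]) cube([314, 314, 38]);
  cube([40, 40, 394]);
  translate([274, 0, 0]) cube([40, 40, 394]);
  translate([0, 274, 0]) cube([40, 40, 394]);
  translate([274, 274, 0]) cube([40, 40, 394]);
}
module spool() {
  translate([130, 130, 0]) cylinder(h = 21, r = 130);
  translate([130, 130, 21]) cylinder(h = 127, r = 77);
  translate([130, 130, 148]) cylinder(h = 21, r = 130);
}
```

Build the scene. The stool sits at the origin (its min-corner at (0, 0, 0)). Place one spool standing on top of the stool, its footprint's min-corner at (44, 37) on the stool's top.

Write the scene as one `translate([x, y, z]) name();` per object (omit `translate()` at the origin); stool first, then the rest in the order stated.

stool();
translate([44, 37, 432]) spool();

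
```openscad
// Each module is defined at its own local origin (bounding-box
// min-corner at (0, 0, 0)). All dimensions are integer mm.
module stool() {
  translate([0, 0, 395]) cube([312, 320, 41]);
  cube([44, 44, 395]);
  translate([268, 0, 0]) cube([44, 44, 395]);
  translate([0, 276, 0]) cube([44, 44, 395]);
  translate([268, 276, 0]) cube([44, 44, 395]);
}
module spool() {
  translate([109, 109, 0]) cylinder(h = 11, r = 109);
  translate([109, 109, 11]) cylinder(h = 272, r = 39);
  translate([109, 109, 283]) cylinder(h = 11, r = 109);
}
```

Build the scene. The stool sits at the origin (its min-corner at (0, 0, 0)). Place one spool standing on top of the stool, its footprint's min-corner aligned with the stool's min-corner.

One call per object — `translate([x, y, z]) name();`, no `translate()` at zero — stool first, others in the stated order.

stool();
translate([0, 0, 436]) spool();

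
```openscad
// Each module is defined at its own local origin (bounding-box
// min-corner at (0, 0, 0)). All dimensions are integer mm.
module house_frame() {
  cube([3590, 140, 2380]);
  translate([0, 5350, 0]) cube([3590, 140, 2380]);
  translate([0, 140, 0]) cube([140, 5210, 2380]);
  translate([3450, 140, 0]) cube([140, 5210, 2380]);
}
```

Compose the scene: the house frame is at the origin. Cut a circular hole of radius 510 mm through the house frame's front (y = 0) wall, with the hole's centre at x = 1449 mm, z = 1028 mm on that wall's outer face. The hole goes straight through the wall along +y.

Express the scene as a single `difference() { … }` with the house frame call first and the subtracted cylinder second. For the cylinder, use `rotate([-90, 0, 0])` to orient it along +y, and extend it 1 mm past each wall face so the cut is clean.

difference() {
  house_frame();
  translate([1449, -1, 1028]) rotate([-90, 0, 0]) cylinder(h = 142, r = 510);
}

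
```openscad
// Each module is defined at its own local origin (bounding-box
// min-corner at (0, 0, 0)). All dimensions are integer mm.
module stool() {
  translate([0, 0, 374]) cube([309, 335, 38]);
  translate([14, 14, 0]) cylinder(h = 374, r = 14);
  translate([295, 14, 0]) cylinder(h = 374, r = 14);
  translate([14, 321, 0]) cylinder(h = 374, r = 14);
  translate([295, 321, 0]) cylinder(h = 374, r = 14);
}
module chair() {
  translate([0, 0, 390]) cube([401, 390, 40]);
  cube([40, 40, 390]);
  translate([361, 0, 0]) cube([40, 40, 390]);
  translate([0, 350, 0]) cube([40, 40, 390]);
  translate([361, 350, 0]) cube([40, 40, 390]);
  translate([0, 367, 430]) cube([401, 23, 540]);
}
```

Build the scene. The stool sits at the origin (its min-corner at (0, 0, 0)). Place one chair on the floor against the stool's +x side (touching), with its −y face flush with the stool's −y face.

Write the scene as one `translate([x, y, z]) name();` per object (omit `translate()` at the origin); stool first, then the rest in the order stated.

stool();
translate([309, 0, 0]) chair();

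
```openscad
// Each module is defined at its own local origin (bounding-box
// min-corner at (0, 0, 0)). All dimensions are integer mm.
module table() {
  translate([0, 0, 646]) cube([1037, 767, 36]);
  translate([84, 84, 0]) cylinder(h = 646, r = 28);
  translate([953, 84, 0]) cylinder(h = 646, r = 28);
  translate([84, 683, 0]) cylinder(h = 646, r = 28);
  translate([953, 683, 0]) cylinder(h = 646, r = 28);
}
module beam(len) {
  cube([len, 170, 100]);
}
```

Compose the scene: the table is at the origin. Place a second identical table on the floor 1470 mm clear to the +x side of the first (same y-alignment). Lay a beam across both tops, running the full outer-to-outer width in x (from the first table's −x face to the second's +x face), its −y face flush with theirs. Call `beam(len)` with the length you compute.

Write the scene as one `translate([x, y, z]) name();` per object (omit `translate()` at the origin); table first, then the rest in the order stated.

table();
translate([2507, 0, 0]) table();
translate([0, 0, 682]) beam(3544);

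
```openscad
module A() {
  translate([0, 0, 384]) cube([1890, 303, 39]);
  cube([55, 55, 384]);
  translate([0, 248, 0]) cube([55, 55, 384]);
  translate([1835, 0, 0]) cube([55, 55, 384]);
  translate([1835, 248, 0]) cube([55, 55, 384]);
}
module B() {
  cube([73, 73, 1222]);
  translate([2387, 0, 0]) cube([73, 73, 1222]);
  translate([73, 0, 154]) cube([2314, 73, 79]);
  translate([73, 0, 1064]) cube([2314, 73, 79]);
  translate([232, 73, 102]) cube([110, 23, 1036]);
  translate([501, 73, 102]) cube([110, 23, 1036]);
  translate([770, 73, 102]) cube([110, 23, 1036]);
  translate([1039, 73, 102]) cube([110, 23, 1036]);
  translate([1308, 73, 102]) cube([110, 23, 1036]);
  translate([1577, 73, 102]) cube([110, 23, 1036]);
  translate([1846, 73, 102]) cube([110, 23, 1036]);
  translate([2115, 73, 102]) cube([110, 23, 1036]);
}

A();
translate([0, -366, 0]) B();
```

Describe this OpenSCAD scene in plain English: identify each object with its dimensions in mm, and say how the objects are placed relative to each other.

A is a bench: a 1890×303 mm seat slab, 39 mm thick, top at z = 423 mm, on four 55×55 mm square legs flush with the seat corners and standing on z = 0.

B is a fence section. Two 73×73 mm posts, 1222 mm tall, stand on the floor with a clear span of 2314 mm between their inner faces. Two horizontal rails of 73×79 mm section span the gap between the posts with their undersides at z = 154 mm and z = 1064 mm, flush with the posts' −y face. 8 pickets, each 110 mm wide, 23 mm thick and 1036 mm tall, are fixed to the +y face of the rails with their bottoms at z = 102 mm, evenly spaced across the span with equal gaps (rounded down to the nearest mm) at the −x end and between each pair — any rounding remainder accumulates at the +x end.

The fence section is on the floor beside the bench on its −y side.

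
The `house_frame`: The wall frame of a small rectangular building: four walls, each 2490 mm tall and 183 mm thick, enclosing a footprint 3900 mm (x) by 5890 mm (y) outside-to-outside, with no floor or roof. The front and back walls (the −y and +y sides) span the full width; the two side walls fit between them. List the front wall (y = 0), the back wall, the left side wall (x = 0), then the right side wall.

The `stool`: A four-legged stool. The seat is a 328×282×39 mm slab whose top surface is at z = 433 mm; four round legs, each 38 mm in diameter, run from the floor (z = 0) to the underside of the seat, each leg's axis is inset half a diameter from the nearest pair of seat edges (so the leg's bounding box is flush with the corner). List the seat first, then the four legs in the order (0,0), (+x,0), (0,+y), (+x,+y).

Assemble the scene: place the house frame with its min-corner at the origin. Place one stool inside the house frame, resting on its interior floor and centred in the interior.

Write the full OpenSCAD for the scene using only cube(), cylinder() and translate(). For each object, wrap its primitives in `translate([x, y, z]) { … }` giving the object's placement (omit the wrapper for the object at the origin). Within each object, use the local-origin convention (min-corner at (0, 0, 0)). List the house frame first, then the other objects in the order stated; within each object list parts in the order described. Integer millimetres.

cube([3900, 183, 2490]);
translate([0, 5707, 0]) cube([3900, 183, 2490]);
translate([0, 183, 0]) cube([183, 5524, 2490]);
translate([3717, 183, 0]) cube([183, 5524, 2490]);
translate([1786, 2804, 0]) {
  translate([0, 0, 394]) cube([328, 282, 39]);
  translate([19, 19, 0]) cylinder(h = 394, r = 19);
  translate([309, 19, 0]) cylinder(h = 394, r = 19);
  translate([19, 263, 0]) cylinder(h = 394, r = 19);
  translate([309, 263, 0]) cylinder(h = 394, r = 19);
}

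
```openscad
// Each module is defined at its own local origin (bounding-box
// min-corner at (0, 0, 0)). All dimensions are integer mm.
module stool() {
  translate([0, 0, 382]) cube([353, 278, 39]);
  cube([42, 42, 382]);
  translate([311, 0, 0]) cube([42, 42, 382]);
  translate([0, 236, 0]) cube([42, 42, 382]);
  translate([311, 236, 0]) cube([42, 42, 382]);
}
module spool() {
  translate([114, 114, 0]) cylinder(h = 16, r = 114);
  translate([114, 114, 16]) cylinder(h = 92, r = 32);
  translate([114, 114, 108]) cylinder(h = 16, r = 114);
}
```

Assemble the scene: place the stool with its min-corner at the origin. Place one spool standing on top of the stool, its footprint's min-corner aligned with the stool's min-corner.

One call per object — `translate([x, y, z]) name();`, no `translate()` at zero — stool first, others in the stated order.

stool();
translate([0, 0, 421]) spool();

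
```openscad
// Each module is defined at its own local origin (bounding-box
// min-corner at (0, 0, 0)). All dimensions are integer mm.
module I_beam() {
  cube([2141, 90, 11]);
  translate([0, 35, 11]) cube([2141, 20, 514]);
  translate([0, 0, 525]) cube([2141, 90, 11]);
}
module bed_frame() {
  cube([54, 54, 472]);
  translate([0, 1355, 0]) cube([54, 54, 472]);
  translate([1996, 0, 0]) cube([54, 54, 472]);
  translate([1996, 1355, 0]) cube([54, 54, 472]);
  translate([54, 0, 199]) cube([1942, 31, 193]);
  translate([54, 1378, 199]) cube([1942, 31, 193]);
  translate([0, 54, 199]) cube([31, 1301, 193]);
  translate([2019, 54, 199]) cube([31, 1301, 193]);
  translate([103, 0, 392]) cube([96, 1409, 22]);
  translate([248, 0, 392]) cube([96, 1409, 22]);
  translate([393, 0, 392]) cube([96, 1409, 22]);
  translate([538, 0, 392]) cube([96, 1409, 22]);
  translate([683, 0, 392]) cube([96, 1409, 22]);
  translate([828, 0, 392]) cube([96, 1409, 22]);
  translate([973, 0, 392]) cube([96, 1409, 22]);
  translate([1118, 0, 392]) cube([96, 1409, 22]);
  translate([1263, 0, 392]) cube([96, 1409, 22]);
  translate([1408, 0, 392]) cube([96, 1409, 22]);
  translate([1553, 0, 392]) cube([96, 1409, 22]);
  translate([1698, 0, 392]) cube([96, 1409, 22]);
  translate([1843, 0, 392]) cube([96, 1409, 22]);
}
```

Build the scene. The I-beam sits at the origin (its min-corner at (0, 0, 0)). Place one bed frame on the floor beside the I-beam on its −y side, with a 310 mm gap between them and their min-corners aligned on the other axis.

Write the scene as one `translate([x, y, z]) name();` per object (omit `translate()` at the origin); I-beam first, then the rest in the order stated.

I_beam();
translate([0, -1719, 0]) bed_frame();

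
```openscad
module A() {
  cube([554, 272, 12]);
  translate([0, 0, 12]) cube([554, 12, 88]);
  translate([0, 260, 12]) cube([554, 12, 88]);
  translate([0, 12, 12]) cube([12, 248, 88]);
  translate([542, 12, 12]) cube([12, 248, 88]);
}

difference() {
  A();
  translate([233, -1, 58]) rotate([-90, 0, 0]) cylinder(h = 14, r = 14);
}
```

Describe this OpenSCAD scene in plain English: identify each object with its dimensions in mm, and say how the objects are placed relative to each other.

A is an open-topped rectangular box: outside dimensions 554×272×100 mm, with a uniform wall and base thickness of 12 mm. The base is a full 554×272 slab on the floor; four walls sit on top of the base. The front and back walls (the −y and +y sides) span the full width; the two side walls fit between them.

The open box has a circular hole of radius 14 mm through its front wall, centred at (x = 233, z = 58).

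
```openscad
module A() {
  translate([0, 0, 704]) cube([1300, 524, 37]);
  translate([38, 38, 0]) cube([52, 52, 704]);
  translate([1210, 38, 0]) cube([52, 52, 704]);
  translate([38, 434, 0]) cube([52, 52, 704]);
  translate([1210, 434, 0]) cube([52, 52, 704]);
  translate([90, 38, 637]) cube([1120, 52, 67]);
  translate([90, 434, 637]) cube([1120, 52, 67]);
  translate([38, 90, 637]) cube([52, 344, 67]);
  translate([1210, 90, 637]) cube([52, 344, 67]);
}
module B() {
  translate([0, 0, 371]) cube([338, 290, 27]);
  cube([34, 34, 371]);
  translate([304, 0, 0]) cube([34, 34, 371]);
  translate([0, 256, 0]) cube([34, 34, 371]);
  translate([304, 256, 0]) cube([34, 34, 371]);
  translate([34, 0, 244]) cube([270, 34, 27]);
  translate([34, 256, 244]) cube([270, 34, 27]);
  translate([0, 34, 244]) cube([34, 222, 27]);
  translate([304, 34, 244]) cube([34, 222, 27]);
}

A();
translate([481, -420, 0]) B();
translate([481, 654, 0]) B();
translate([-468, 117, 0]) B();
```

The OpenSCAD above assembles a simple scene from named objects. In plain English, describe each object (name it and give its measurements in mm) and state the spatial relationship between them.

A is a table with a 1300×524 mm rectangular top, 37 mm thick, top surface at z = 741 mm, supported by four 52×52 mm square legs, each inset 38 mm from the nearest pair of top edges, running from the floor. Four apron rails, 52 mm thick and 67 mm tall, run between adjacent legs with their top edges flush with the underside of the top and their outer faces flush with the legs' outer faces.

B is a four-legged stool. The seat is 338×290 mm, 27 mm thick, top at z = 398 mm. It stands on four square legs, each 34×34 mm in cross-section, from z = 0 to the seat underside, each flush with a corner of the seat. Four stretchers, 34 mm wide and 27 mm tall, connect adjacent legs with their undersides at z = 244 mm, each running between the inner faces of the legs it joins and aligned with the legs' outer faces on the other axis.

Three stools sit around the table at the −y, +y, −x sides.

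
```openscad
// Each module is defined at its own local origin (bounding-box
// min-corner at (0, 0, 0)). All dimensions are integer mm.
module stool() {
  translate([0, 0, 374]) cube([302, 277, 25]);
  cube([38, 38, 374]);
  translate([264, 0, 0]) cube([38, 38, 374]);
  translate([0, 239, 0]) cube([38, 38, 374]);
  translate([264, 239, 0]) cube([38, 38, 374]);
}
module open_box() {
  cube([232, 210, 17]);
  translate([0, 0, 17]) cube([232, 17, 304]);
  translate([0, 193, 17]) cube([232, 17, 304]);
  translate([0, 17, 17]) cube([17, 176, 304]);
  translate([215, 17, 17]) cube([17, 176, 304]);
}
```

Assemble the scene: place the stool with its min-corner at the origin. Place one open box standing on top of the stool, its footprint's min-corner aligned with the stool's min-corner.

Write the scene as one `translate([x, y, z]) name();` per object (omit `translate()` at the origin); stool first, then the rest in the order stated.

stool();
translate([0, 0, 399]) open_box();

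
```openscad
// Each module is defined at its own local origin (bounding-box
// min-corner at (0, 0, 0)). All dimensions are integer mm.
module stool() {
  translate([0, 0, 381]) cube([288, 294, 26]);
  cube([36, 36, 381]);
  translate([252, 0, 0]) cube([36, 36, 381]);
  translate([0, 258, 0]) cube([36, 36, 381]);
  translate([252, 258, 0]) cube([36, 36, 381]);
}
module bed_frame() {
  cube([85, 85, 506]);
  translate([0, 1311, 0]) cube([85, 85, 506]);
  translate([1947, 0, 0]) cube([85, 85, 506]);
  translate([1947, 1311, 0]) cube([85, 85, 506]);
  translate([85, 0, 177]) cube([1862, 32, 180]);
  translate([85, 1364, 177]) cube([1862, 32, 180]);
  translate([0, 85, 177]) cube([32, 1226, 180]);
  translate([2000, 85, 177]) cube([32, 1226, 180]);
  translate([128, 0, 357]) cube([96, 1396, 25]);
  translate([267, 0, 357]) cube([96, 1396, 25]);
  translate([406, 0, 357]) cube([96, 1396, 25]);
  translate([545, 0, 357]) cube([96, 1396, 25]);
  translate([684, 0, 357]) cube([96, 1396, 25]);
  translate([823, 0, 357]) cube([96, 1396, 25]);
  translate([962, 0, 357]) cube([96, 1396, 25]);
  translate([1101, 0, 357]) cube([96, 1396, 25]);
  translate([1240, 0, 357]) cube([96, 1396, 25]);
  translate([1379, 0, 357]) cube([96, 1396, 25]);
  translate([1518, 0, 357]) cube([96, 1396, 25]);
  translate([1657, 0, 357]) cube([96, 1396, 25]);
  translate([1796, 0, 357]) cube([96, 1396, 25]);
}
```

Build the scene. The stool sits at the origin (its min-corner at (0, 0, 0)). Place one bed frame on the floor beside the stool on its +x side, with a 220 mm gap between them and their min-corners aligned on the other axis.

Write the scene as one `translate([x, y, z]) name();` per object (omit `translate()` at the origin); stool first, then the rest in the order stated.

stool();
translate([508, 0, 0]) bed_frame();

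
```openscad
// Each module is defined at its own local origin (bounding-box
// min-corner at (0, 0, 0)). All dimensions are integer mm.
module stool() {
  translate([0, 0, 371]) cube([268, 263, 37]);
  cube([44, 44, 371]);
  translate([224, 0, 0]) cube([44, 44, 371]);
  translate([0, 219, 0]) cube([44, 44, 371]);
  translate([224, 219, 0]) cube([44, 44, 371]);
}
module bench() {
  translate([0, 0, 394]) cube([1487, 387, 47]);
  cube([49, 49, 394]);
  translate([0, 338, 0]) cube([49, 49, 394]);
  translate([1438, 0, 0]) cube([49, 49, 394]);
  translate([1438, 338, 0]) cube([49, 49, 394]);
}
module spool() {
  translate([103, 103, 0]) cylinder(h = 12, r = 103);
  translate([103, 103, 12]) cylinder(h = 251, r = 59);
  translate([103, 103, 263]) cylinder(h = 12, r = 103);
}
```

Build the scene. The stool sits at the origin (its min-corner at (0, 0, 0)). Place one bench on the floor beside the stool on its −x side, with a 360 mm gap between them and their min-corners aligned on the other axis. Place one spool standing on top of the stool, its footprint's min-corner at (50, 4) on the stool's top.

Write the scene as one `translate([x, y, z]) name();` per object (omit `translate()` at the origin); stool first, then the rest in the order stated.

stool();
translate([-1847, 0, 0]) bench();
translate([50, 4, 408]) spool();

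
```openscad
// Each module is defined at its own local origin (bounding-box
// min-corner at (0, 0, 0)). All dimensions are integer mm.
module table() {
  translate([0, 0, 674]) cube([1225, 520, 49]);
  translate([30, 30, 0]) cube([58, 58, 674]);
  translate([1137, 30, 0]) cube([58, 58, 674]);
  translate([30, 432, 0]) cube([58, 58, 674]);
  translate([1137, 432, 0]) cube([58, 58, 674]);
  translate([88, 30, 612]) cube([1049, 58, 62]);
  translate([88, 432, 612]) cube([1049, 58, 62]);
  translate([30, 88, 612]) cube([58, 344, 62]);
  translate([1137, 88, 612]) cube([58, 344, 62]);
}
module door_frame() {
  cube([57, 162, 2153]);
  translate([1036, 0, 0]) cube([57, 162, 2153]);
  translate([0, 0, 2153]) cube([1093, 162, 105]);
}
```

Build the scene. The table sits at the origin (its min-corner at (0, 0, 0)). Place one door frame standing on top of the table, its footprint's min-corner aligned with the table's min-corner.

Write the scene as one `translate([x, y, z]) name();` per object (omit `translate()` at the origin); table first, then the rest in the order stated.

table();
translate([0, 0, 723]) door_frame();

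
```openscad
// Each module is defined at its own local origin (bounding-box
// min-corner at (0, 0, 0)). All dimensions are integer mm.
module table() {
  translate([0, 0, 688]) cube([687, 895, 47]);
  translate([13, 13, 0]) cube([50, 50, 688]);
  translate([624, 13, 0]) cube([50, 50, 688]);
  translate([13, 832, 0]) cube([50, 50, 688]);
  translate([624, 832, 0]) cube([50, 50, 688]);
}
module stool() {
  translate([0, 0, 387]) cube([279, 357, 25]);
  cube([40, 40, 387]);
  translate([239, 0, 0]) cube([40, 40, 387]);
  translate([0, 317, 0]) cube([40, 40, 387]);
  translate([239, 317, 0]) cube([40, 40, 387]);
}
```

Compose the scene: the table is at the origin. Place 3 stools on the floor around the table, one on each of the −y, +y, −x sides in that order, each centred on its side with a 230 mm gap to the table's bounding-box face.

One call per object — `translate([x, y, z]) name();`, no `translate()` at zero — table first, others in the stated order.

table();
translate([204, -587, 0]) stool();
translate([204, 1125, 0]) stool();
translate([-509, 269, 0]) stool();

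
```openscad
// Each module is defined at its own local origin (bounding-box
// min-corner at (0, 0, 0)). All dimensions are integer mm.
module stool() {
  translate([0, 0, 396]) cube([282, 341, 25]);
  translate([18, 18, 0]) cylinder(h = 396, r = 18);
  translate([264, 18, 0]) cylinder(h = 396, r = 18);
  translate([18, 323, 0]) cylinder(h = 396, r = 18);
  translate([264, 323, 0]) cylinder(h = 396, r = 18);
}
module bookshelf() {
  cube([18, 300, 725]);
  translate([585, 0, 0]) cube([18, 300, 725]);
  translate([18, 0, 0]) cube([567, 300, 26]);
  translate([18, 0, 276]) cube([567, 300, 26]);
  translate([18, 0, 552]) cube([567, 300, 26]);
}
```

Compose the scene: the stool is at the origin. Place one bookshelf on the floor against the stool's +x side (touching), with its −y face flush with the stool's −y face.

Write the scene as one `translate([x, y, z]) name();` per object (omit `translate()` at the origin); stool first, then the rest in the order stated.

stool();
translate([282, 0, 0]) bookshelf();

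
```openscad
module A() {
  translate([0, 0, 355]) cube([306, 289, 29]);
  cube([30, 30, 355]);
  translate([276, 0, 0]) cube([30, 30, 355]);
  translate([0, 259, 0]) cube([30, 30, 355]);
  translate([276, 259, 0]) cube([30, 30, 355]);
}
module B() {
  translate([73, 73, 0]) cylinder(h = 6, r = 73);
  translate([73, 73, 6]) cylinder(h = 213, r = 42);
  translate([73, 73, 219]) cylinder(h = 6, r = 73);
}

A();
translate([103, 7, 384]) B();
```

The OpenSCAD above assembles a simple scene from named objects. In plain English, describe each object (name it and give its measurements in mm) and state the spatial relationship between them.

A is a simple wooden stool: a rectangular seat 306 mm (x) by 289 mm (y), 29 mm thick, top face at z = 384 mm, on four square legs, each 30×30 mm in cross-section. The legs rest on z = 0, each flush with a corner of the seat.

B is a spool: two coaxial disc flanges of radius 73 mm and thickness 6 mm, joined by a core cylinder of radius 42 mm and height 213 mm. The lower flange rests on z = 0 and the three cylinders share a vertical axis.

The spool is on top of the stool.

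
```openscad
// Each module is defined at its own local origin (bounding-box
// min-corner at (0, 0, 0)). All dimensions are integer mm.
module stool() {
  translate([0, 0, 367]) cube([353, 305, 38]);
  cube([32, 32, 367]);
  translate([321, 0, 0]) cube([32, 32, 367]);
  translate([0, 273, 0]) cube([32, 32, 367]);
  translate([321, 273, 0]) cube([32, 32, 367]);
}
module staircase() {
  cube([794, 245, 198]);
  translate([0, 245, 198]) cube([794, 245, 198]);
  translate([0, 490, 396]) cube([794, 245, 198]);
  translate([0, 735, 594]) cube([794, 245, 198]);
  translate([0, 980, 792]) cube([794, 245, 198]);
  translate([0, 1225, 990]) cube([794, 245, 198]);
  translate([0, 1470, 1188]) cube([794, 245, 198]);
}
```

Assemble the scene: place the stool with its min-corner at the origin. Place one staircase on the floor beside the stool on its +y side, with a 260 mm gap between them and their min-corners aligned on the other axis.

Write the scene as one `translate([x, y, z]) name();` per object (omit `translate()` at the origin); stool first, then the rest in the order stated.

stool();
translate([0, 565, 0]) staircase();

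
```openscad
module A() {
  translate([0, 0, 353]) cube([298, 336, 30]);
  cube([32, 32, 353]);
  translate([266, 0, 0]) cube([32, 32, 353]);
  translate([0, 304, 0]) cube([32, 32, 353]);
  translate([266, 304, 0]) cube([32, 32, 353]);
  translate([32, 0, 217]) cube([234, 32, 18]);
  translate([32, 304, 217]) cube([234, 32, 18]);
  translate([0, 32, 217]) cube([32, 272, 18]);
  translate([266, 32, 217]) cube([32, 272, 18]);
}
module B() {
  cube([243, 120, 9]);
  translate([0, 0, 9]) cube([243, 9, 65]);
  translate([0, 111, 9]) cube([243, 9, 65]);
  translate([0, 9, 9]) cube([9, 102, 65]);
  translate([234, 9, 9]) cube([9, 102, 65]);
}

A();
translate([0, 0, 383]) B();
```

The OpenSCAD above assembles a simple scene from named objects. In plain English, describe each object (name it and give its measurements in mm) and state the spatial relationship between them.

A is a four-legged stool. The seat is a 298×336×30 mm slab whose top surface is at z = 383 mm; four square legs, each 32×32 mm in cross-section, run from the floor (z = 0) to the underside of the seat, each flush with a corner of the seat. Four stretchers, 32 mm wide and 18 mm tall, connect adjacent legs with their undersides at z = 217 mm, each running between the inner faces of the legs it joins and aligned with the legs' outer faces on the other axis.

B is an open-topped rectangular box: outside dimensions 243×120×74 mm, with a uniform wall and base thickness of 9 mm. The base is a full 243×120 slab on the floor; four walls sit on top of the base. The front and back walls (the −y and +y sides) span the full width; the two side walls fit between them.

The open box is on top of the stool.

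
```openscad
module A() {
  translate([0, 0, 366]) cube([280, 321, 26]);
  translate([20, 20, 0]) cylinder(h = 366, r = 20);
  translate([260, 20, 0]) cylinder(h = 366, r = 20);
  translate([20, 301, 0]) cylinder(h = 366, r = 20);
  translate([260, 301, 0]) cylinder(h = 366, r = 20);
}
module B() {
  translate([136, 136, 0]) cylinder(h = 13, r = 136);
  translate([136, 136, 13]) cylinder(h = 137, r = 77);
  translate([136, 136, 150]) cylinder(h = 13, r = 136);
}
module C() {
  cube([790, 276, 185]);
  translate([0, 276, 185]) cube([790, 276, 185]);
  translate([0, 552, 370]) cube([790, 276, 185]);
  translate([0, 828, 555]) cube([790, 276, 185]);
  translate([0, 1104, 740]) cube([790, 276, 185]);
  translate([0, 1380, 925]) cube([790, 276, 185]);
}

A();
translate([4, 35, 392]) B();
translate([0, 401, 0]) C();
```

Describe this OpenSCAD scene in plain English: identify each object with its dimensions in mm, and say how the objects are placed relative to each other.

A is a four-legged stool. The seat is 280×321 mm, 26 mm thick, top at z = 392 mm. It stands on four round legs, each 40 mm in diameter, from z = 0 to the seat underside, each leg's axis is inset half a diameter from the nearest pair of seat edges (so the leg's bounding box is flush with the corner).

B is a spool: two coaxial disc flanges of radius 136 mm and thickness 13 mm, joined by a core cylinder of radius 77 mm and height 137 mm. The lower flange rests on z = 0 and the three cylinders share a vertical axis.

C is a straight staircase of 6 solid steps. Each step is 790 mm wide (x), 276 mm deep (y, the going) and 185 mm tall (the rise). The first step rests on the floor; each subsequent step sits one going further in +y and one rise higher in +z, directly behind and above the previous step with no overlap.

The spool is on top of the stool. The staircase is on the floor beside the stool on its +y side.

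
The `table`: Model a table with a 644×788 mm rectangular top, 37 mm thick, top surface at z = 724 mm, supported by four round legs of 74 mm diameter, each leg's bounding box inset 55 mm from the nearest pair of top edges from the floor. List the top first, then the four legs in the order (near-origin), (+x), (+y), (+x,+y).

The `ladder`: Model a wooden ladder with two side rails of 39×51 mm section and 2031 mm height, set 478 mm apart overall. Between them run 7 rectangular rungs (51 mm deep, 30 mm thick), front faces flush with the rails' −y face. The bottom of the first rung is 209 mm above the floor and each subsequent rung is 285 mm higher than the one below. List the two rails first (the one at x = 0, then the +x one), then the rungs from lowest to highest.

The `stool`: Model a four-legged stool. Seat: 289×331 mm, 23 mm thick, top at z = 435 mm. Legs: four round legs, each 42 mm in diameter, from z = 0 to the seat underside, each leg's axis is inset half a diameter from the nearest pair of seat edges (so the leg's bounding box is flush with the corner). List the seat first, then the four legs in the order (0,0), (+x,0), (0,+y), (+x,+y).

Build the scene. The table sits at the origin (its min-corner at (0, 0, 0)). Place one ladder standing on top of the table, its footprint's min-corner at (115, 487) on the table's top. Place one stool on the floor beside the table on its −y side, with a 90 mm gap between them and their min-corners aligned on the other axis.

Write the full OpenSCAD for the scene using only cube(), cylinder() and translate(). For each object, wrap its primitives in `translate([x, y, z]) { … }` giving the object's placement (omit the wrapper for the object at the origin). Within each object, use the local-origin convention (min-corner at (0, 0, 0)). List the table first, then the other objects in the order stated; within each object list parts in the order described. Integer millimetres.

translate([0, 0, 687]) cube([644, 788, 37]);
translate([92, 92, 0]) cylinder(h = 687, r = 37);
translate([552, 92, 0]) cylinder(h = 687, r = 37);
translate([92, 696, 0]) cylinder(h = 687, r = 37);
translate([552, 696, 0]) cylinder(h = 687, r = 37);
translate([115, 487, 724]) {
  cube([39, 51, 2031]);
  translate([439, 0, 0]) cube([39, 51, 2031]);
  translate([39, 0, 209]) cube([400, 51, 30]);
  translate([39, 0, 494]) cube([400, 51, 30]);
  translate([39, 0, 779]) cube([400, 51, 30]);
  translate([39, 0, 1064]) cube([400, 51, 30]);
  translate([39, 0, 1349]) cube([400, 51, 30]);
  translate([39, 0, 1634]) cube([400, 51, 30]);
  translate([39, 0, 1919]) cube([400, 51, 30]);
}
translate([0, -421, 0]) {
  translate([0, 0, 412]) cube([289, 331, 23]);
  translate([21, 21, 0]) cylinder(h = 412, r = 21);
  translate([268, 21, 0]) cylinder(h = 412, r = 21);
  translate([21, 310, 0]) cylinder(h = 412, r = 21);
  translate([268, 310, 0]) cylinder(h = 412, r = 21);
}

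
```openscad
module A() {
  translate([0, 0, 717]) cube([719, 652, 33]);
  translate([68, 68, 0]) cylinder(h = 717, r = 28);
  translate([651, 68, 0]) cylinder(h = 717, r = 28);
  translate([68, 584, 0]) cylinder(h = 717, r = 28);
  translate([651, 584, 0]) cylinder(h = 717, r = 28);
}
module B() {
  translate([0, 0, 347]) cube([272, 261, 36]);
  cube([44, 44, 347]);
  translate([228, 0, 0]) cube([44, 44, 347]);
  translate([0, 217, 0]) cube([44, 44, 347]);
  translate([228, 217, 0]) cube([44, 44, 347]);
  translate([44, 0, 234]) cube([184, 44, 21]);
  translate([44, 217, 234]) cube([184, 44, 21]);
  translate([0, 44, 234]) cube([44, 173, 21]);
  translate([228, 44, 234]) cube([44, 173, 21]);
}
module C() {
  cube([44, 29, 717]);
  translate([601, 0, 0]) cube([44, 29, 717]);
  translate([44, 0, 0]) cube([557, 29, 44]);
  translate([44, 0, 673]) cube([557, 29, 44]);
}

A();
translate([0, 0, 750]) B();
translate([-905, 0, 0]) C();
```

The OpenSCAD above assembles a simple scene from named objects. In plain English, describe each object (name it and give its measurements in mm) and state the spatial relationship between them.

A is a table with a 719×652 mm rectangular top, 33 mm thick, top surface at z = 750 mm, supported by four round legs of 56 mm diameter, each leg's bounding box inset 40 mm from the nearest pair of top edges, running from the floor.

B is a four-legged stool. The seat is a 272×261×36 mm slab whose top surface is at z = 383 mm; four square legs, each 44×44 mm in cross-section, run from the floor (z = 0) to the underside of the seat, each flush with a corner of the seat. Four stretchers, 44 mm wide and 21 mm tall, connect adjacent legs with their undersides at z = 234 mm, each running between the inner faces of the legs it joins and aligned with the legs' outer faces on the other axis.

C is a picture frame with a 557×629 mm rectangular opening (x by z) and a uniform 44 mm border on every side. Frame depth is 29 mm along y. It is built from two vertical stiles running the full outside height and two horizontal rails spanning the gap between the stiles.

The stool is on top of the table. The picture frame is on the floor beside the table on its −x side.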